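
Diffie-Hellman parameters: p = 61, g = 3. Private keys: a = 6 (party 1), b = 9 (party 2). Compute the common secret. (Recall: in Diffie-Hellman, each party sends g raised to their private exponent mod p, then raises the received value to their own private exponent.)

20

Party 1 sends A = g^a mod p = 3^6 mod 61.
3^1 ≡ 3 (mod 61)
3^2 = (3^1)^2 ≡ 3^2 = 9 ≡ 9 (mod 61)
3^4 = (3^2)^2 ≡ 9^2 = 81 ≡ 20 (mod 61)
3^6 = 3^4 · 3^2 ≡ 20 · 9 ≡ 58 (mod 61).
So A = 58. Party 2 then computes K = A^b mod p = 58^9 mod 61.
58^1 ≡ 58 (mod 61)
58^2 = (58^1)^2 ≡ 58^2 = 3364 ≡ 9 (mod 61)
58^4 = (58^2)^2 ≡ 9^2 = 81 ≡ 20 (mod 61)
58^8 = (58^4)^2 ≡ 20^2 = 400 ≡ 34 (mod 61)
58^9 = 58^8 · 58^1 ≡ 34 · 58 ≡ 20 (mod 61).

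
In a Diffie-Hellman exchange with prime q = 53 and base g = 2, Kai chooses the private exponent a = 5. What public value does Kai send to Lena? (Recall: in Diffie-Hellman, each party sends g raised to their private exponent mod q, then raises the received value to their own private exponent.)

Public value = 2^5 mod 53.
2^1 ≡ 2 (mod 53)
2^2 = (2^1)^2 ≡ 2^2 = 4 ≡ 4 (mod 53)
2^4 = (2^2)^2 ≡ 4^2 = 16 ≡ 16 (mod 53)
2^5 = 2^4 · 2^1 ≡ 16 · 2 ≡ 32 (mod 53).

32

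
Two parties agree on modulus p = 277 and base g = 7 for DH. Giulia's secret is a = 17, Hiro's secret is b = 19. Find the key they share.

12

Giulia sends A = g^a mod p = 7^17 mod 277.
7^1 ≡ 7 (mod 277)
7^2 = (7^1)^2 ≡ 7^2 = 49 ≡ 49 (mod 277)
7^4 = (7^2)^2 ≡ 49^2 = 2401 ≡ 185 (mod 277)
7^8 = (7^4)^2 ≡ 185^2 = 34225 ≡ 154 (mod 277)
7^16 = (7^8)^2 ≡ 154^2 = 23716 ≡ 171 (mod 277)
7^17 = 7^16 · 7^1 ≡ 171 · 7 ≡ 89 (mod 277).
So A = 89. Hiro then computes K = A^b mod p = 89^19 mod 277.
89^1 ≡ 89 (mod 277)
89^2 = (89^1)^2 ≡ 89^2 = 7921 ≡ 165 (mod 277)
89^4 = (89^2)^2 ≡ 165^2 = 27225 ≡ 79 (mod 277)
89^8 = (89^4)^2 ≡ 79^2 = 6241 ≡ 147 (mod 277)
89^16 = (89^8)^2 ≡ 147^2 = 21609 ≡ 3 (mod 277)
89^19 = 89^16 · 89^2 · 89^1 ≡ 3 · 165 · 89 ≡ 12 (mod 277).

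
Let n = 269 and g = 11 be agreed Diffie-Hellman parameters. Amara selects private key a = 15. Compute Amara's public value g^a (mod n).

Public value = 11^15 (mod 269).
11^1 ≡ 11 (mod 269)
11^2 = (11^1)^2 ≡ 11^2 = 121 ≡ 121 (mod 269)
11^4 = (11^2)^2 ≡ 121^2 = 14641 ≡ 115 (mod 269)
11^8 = (11^4)^2 ≡ 115^2 = 13225 ≡ 44 (mod 269)
11^15 = 11^8 · 11^4 · 11^2 · 11^1 ≡ 44 · 115 · 121 · 11 ≡ 176 (mod 269).

176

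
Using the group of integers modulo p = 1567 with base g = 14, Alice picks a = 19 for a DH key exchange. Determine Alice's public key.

Public value = 14^19 mod 1567.
14^1 ≡ 14 (mod 1567)
14^2 = (14^1)^2 ≡ 14^2 = 196 ≡ 196 (mod 1567)
14^4 = (14^2)^2 ≡ 196^2 = 38416 ≡ 808 (mod 1567)
14^8 = (14^4)^2 ≡ 808^2 = 652864 ≡ 992 (mod 1567)
14^16 = (14^8)^2 ≡ 992^2 = 984064 ≡ 1555 (mod 1567)
14^19 = 14^16 · 14^2 · 14^1 ≡ 1555 · 196 · 14 ≡ 1546 (mod 1567).

1546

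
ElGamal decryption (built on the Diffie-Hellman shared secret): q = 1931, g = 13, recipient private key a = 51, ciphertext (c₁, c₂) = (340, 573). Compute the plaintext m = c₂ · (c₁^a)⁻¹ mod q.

Shared mask s = c₁^a mod q = 340^51 mod 1931.
340^1 ≡ 340 (mod 1931)
340^2 = (340^1)^2 ≡ 340^2 = 115600 ≡ 1671 (mod 1931)
340^4 = (340^2)^2 ≡ 1671^2 = 2792241 ≡ 15 (mod 1931)
340^8 = (340^4)^2 ≡ 15^2 = 225 ≡ 225 (mod 1931)
340^16 = (340^8)^2 ≡ 225^2 = 50625 ≡ 419 (mod 1931)
340^32 = (340^16)^2 ≡ 419^2 = 175561 ≡ 1771 (mod 1931)
340^51 = 340^32 · 340^16 · 340^2 · 340^1 ≡ 1771 · 419 · 1671 · 340 ≡ 450 (mod 1931).
So s = 450; s⁻¹ ≡ 339 (mod 1931).
m = c₂ · s⁻¹ mod 1931 = 573 · 339 mod 1931 = 1147.

1147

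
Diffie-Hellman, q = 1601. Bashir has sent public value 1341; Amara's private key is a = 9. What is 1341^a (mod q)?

Shared key K = 1341^9 mod 1601.
1341^1 ≡ 1341 (mod 1601)
1341^2 = (1341^1)^2 ≡ 1341^2 = 1798281 ≡ 358 (mod 1601)
1341^4 = (1341^2)^2 ≡ 358^2 = 128164 ≡ 84 (mod 1601)
1341^8 = (1341^4)^2 ≡ 84^2 = 7056 ≡ 652 (mod 1601)
1341^9 = 1341^8 · 1341^1 ≡ 652 · 1341 ≡ 186 (mod 1601).

186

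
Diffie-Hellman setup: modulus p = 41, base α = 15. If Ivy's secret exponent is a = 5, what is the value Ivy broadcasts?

14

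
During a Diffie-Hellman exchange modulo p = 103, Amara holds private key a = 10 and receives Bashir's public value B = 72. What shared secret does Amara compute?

64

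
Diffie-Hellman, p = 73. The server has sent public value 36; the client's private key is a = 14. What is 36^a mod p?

16

Shared key K = 36^14 mod 73.
36^1 ≡ 36 (mod 73)
36^2 = (36^1)^2 ≡ 36^2 = 1296 ≡ 55 (mod 73)
36^4 = (36^2)^2 ≡ 55^2 = 3025 ≡ 32 (mod 73)
36^8 = (36^4)^2 ≡ 32^2 = 1024 ≡ 2 (mod 73)
36^14 = 36^8 · 36^4 · 36^2 ≡ 2 · 32 · 55 ≡ 16 (mod 73).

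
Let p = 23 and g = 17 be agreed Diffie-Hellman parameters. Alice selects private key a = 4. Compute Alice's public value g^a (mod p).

8

Public value = 17^4 (mod 23).
17^1 ≡ 17 (mod 23)
17^2 = (17^1)^2 ≡ 17^2 = 289 ≡ 13 (mod 23)
17^4 = (17^2)^2 ≡ 13^2 = 169 ≡ 8 (mod 23)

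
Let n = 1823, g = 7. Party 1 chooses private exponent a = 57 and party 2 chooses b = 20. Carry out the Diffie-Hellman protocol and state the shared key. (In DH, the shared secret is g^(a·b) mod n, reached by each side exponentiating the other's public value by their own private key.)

Party 2 sends B = g^b mod n = 7^20 mod 1823.
7^1 ≡ 7 (mod 1823)
7^2 = (7^1)^2 ≡ 7^2 = 49 ≡ 49 (mod 1823)
7^4 = (7^2)^2 ≡ 49^2 = 2401 ≡ 578 (mod 1823)
7^8 = (7^4)^2 ≡ 578^2 = 334084 ≡ 475 (mod 1823)
7^16 = (7^8)^2 ≡ 475^2 = 225625 ≡ 1396 (mod 1823)
7^20 = 7^16 · 7^4 ≡ 1396 · 578 ≡ 1122 (mod 1823).
So B = 1122. Party 1 then computes K = B^a mod n = 1122^57 mod 1823.
1122^1 ≡ 1122 (mod 1823)
1122^2 = (1122^1)^2 ≡ 1122^2 = 1258884 ≡ 1014 (mod 1823)
1122^4 = (1122^2)^2 ≡ 1014^2 = 1028196 ≡ 24 (mod 1823)
1122^8 = (1122^4)^2 ≡ 24^2 = 576 ≡ 576 (mod 1823)
1122^16 = (1122^8)^2 ≡ 576^2 = 331776 ≡ 1813 (mod 1823)
1122^32 = (1122^16)^2 ≡ 1813^2 = 3286969 ≡ 100 (mod 1823)
1122^57 = 1122^32 · 1122^16 · 1122^8 · 1122^1 ≡ 100 · 1813 · 576 · 1122 ≡ 1553 (mod 1823).

1553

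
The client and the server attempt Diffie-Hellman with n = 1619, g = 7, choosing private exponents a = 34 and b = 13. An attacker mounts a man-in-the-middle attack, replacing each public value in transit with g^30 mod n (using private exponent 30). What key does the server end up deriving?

The server receives an attacker's public value M = 7^30 mod 1619 instead of the honest one.
7^1 ≡ 7 (mod 1619)
7^2 = (7^1)^2 ≡ 7^2 = 49 ≡ 49 (mod 1619)
7^4 = (7^2)^2 ≡ 49^2 = 2401 ≡ 782 (mod 1619)
7^8 = (7^4)^2 ≡ 782^2 = 611524 ≡ 1161 (mod 1619)
7^16 = (7^8)^2 ≡ 1161^2 = 1347921 ≡ 913 (mod 1619)
7^30 = 7^16 · 7^8 · 7^4 · 7^2 ≡ 913 · 1161 · 782 · 49 ≡ 326 (mod 1619).
So M = 326. The server computes K = M^13 mod 1619.
326^1 ≡ 326 (mod 1619)
326^2 = (326^1)^2 ≡ 326^2 = 106276 ≡ 1041 (mod 1619)
326^4 = (326^2)^2 ≡ 1041^2 = 1083681 ≡ 570 (mod 1619)
326^8 = (326^4)^2 ≡ 570^2 = 324900 ≡ 1100 (mod 1619)
326^13 = 326^8 · 326^4 · 326^1 ≡ 1100 · 570 · 326 ≡ 12 (mod 1619).

12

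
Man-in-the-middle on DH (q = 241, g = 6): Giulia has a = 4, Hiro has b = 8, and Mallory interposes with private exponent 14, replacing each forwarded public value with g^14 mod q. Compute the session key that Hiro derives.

205

Hiro receives Mallory's public value M = 6^14 mod 241 instead of the honest one.
6^1 ≡ 6 (mod 241)
6^2 = (6^1)^2 ≡ 6^2 = 36 ≡ 36 (mod 241)
6^4 = (6^2)^2 ≡ 36^2 = 1296 ≡ 91 (mod 241)
6^8 = (6^4)^2 ≡ 91^2 = 8281 ≡ 87 (mod 241)
6^14 = 6^8 · 6^4 · 6^2 ≡ 87 · 91 · 36 ≡ 150 (mod 241).
So M = 150. Hiro computes K = M^8 mod 241.
150^1 ≡ 150 (mod 241)
150^2 = (150^1)^2 ≡ 150^2 = 22500 ≡ 87 (mod 241)
150^4 = (150^2)^2 ≡ 87^2 = 7569 ≡ 98 (mod 241)
150^8 = (150^4)^2 ≡ 98^2 = 9604 ≡ 205 (mod 241)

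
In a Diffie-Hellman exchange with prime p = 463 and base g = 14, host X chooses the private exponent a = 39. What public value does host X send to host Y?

Public value = 14^39 mod 463.
14^1 ≡ 14 (mod 463)
14^2 = (14^1)^2 ≡ 14^2 = 196 ≡ 196 (mod 463)
14^4 = (14^2)^2 ≡ 196^2 = 38416 ≡ 450 (mod 463)
14^8 = (14^4)^2 ≡ 450^2 = 202500 ≡ 169 (mod 463)
14^16 = (14^8)^2 ≡ 169^2 = 28561 ≡ 318 (mod 463)
14^32 = (14^16)^2 ≡ 318^2 = 101124 ≡ 190 (mod 463)
14^39 = 14^32 · 14^4 · 14^2 · 14^1 ≡ 190 · 450 · 196 · 14 ≡ 177 (mod 463).

177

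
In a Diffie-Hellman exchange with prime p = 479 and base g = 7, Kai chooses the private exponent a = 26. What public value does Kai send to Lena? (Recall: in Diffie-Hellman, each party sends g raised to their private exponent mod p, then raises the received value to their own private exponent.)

Public value = 7^{26} \pmod{479}.
7^1 ≡ 7 (mod 479)
7^2 = (7^1)^2 ≡ 7^2 = 49 ≡ 49 (mod 479)
7^4 = (7^2)^2 ≡ 49^2 = 2401 ≡ 6 (mod 479)
7^8 = (7^4)^2 ≡ 6^2 = 36 ≡ 36 (mod 479)
7^16 = (7^8)^2 ≡ 36^2 = 1296 ≡ 338 (mod 479)
7^26 = 7^16 · 7^8 · 7^2 ≡ 338 · 36 · 49 ≡ 356 (mod 479).

356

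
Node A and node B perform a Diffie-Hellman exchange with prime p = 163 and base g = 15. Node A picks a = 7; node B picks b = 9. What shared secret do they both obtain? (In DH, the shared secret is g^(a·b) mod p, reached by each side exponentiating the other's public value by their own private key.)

40

Node B sends B = g^b mod p = 15^9 mod 163.
15^1 ≡ 15 (mod 163)
15^2 = (15^1)^2 ≡ 15^2 = 225 ≡ 62 (mod 163)
15^4 = (15^2)^2 ≡ 62^2 = 3844 ≡ 95 (mod 163)
15^8 = (15^4)^2 ≡ 95^2 = 9025 ≡ 60 (mod 163)
15^9 = 15^8 · 15^1 ≡ 60 · 15 ≡ 85 (mod 163).
So B = 85. Node A then computes K = B^a mod p = 85^7 mod 163.
85^1 ≡ 85 (mod 163)
85^2 = (85^1)^2 ≡ 85^2 = 7225 ≡ 53 (mod 163)
85^4 = (85^2)^2 ≡ 53^2 = 2809 ≡ 38 (mod 163)
85^7 = 85^4 · 85^2 · 85^1 ≡ 38 · 53 · 85 ≡ 40 (mod 163).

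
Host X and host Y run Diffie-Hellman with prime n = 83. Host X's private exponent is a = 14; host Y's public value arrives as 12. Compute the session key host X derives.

27

Shared key K = 12^14 mod 83.
12^1 ≡ 12 (mod 83)
12^2 = (12^1)^2 ≡ 12^2 = 144 ≡ 61 (mod 83)
12^4 = (12^2)^2 ≡ 61^2 = 3721 ≡ 69 (mod 83)
12^8 = (12^4)^2 ≡ 69^2 = 4761 ≡ 30 (mod 83)
12^14 = 12^8 · 12^4 · 12^2 ≡ 30 · 69 · 61 ≡ 27 (mod 83).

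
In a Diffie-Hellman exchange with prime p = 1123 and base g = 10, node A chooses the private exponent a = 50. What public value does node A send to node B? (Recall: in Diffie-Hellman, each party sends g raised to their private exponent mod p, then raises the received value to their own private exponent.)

534

Public value = 10^50 (mod 1123).
10^1 ≡ 10 (mod 1123)
10^2 = (10^1)^2 ≡ 10^2 = 100 ≡ 100 (mod 1123)
10^4 = (10^2)^2 ≡ 100^2 = 10000 ≡ 1016 (mod 1123)
10^8 = (10^4)^2 ≡ 1016^2 = 1032256 ≡ 219 (mod 1123)
10^16 = (10^8)^2 ≡ 219^2 = 47961 ≡ 795 (mod 1123)
10^32 = (10^16)^2 ≡ 795^2 = 632025 ≡ 899 (mod 1123)
10^50 = 10^32 · 10^16 · 10^2 ≡ 899 · 795 · 100 ≡ 534 (mod 1123).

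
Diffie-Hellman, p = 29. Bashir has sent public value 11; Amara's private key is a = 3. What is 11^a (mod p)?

26

Shared key K = 11^3 mod 29.
11^1 ≡ 11 (mod 29)
11^2 = (11^1)^2 ≡ 11^2 = 121 ≡ 5 (mod 29)
11^3 = 11^2 · 11^1 ≡ 5 · 11 ≡ 26 (mod 29).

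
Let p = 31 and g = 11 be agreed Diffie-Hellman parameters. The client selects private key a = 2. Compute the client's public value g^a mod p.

28

Public value = 11^2 mod 31.
11^1 ≡ 11 (mod 31)
11^2 = (11^1)^2 ≡ 11^2 = 121 ≡ 28 (mod 31)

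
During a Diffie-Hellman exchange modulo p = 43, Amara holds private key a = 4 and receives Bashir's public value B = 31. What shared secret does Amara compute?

Shared key K = 31^4 mod 43.
31^1 ≡ 31 (mod 43)
31^2 = (31^1)^2 ≡ 31^2 = 961 ≡ 15 (mod 43)
31^4 = (31^2)^2 ≡ 15^2 = 225 ≡ 10 (mod 43)

10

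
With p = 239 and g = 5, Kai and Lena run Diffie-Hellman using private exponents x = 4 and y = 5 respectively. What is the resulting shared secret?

55

Kai sends A = g^x mod p = 5^4 mod 239.
5^1 ≡ 5 (mod 239)
5^2 = (5^1)^2 ≡ 5^2 = 25 ≡ 25 (mod 239)
5^4 = (5^2)^2 ≡ 25^2 = 625 ≡ 147 (mod 239)
So A = 147. Lena then computes K = A^y mod p = 147^5 mod 239.
147^1 ≡ 147 (mod 239)
147^2 = (147^1)^2 ≡ 147^2 = 21609 ≡ 99 (mod 239)
147^4 = (147^2)^2 ≡ 99^2 = 9801 ≡ 2 (mod 239)
147^5 = 147^4 · 147^1 ≡ 2 · 147 ≡ 55 (mod 239).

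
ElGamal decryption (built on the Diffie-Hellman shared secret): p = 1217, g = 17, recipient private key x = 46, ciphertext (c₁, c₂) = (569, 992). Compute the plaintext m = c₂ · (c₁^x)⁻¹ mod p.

Shared mask s = c₁^x mod p = 569^46 mod 1217.
569^1 ≡ 569 (mod 1217)
569^2 = (569^1)^2 ≡ 569^2 = 323761 ≡ 39 (mod 1217)
569^4 = (569^2)^2 ≡ 39^2 = 1521 ≡ 304 (mod 1217)
569^8 = (569^4)^2 ≡ 304^2 = 92416 ≡ 1141 (mod 1217)
569^16 = (569^8)^2 ≡ 1141^2 = 1301881 ≡ 908 (mod 1217)
569^32 = (569^16)^2 ≡ 908^2 = 824464 ≡ 555 (mod 1217)
569^46 = 569^32 · 569^8 · 569^4 · 569^2 ≡ 555 · 1141 · 304 · 39 ≡ 1126 (mod 1217).
So s = 1126; s⁻¹ ≡ 1110 (mod 1217).
m = c₂ · s⁻¹ mod 1217 = 992 · 1110 mod 1217 = 952.

952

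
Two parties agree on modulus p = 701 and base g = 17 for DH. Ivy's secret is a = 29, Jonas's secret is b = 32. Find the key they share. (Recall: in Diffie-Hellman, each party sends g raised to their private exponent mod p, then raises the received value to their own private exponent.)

390

Jonas sends B = g^b mod p = 17^32 mod 701.
17^1 ≡ 17 (mod 701)
17^2 = (17^1)^2 ≡ 17^2 = 289 ≡ 289 (mod 701)
17^4 = (17^2)^2 ≡ 289^2 = 83521 ≡ 102 (mod 701)
17^8 = (17^4)^2 ≡ 102^2 = 10404 ≡ 590 (mod 701)
17^16 = (17^8)^2 ≡ 590^2 = 348100 ≡ 404 (mod 701)
17^32 = (17^16)^2 ≡ 404^2 = 163216 ≡ 584 (mod 701)
So B = 584. Ivy then computes K = B^a mod p = 584^29 mod 701.
584^1 ≡ 584 (mod 701)
584^2 = (584^1)^2 ≡ 584^2 = 341056 ≡ 370 (mod 701)
584^4 = (584^2)^2 ≡ 370^2 = 136900 ≡ 205 (mod 701)
584^8 = (584^4)^2 ≡ 205^2 = 42025 ≡ 666 (mod 701)
584^16 = (584^8)^2 ≡ 666^2 = 443556 ≡ 524 (mod 701)
584^29 = 584^16 · 584^8 · 584^4 · 584^1 ≡ 524 · 666 · 205 · 584 ≡ 390 (mod 701).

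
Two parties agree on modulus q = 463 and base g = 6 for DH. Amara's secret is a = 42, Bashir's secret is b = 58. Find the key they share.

225

Bashir sends B = g^b mod q = 6^58 mod 463.
6^1 ≡ 6 (mod 463)
6^2 = (6^1)^2 ≡ 6^2 = 36 ≡ 36 (mod 463)
6^4 = (6^2)^2 ≡ 36^2 = 1296 ≡ 370 (mod 463)
6^8 = (6^4)^2 ≡ 370^2 = 136900 ≡ 315 (mod 463)
6^16 = (6^8)^2 ≡ 315^2 = 99225 ≡ 143 (mod 463)
6^32 = (6^16)^2 ≡ 143^2 = 20449 ≡ 77 (mod 463)
6^58 = 6^32 · 6^16 · 6^8 · 6^2 ≡ 77 · 143 · 315 · 36 ≡ 122 (mod 463).
So B = 122. Amara then computes K = B^a mod q = 122^42 mod 463.
122^1 ≡ 122 (mod 463)
122^2 = (122^1)^2 ≡ 122^2 = 14884 ≡ 68 (mod 463)
122^4 = (122^2)^2 ≡ 68^2 = 4624 ≡ 457 (mod 463)
122^8 = (122^4)^2 ≡ 457^2 = 208849 ≡ 36 (mod 463)
122^16 = (122^8)^2 ≡ 36^2 = 1296 ≡ 370 (mod 463)
122^32 = (122^16)^2 ≡ 370^2 = 136900 ≡ 315 (mod 463)
122^42 = 122^32 · 122^8 · 122^2 ≡ 315 · 36 · 68 ≡ 225 (mod 463).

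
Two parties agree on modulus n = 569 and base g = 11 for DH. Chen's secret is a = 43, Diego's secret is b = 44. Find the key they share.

Diego sends B = g^b mod n = 11^44 mod 569.
11^1 ≡ 11 (mod 569)
11^2 = (11^1)^2 ≡ 11^2 = 121 ≡ 121 (mod 569)
11^4 = (11^2)^2 ≡ 121^2 = 14641 ≡ 416 (mod 569)
11^8 = (11^4)^2 ≡ 416^2 = 173056 ≡ 80 (mod 569)
11^16 = (11^8)^2 ≡ 80^2 = 6400 ≡ 141 (mod 569)
11^32 = (11^16)^2 ≡ 141^2 = 19881 ≡ 535 (mod 569)
11^44 = 11^32 · 11^8 · 11^4 ≡ 535 · 80 · 416 ≡ 221 (mod 569).
So B = 221. Chen then computes K = B^a mod n = 221^43 mod 569.
221^1 ≡ 221 (mod 569)
221^2 = (221^1)^2 ≡ 221^2 = 48841 ≡ 476 (mod 569)
221^4 = (221^2)^2 ≡ 476^2 = 226576 ≡ 114 (mod 569)
221^8 = (221^4)^2 ≡ 114^2 = 12996 ≡ 478 (mod 569)
221^16 = (221^8)^2 ≡ 478^2 = 228484 ≡ 315 (mod 569)
221^32 = (221^16)^2 ≡ 315^2 = 99225 ≡ 219 (mod 569)
221^43 = 221^32 · 221^8 · 221^2 · 221^1 ≡ 219 · 478 · 476 · 221 ≡ 397 (mod 569).

397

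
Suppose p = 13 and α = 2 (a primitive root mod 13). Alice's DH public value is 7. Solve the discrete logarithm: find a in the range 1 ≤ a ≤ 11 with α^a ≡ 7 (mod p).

11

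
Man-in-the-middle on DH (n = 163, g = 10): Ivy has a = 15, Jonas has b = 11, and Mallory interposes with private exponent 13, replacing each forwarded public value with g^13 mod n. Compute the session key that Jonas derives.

Jonas receives Mallory's public value M = 10^13 mod 163 instead of the honest one.
10^1 ≡ 10 (mod 163)
10^2 = (10^1)^2 ≡ 10^2 = 100 ≡ 100 (mod 163)
10^4 = (10^2)^2 ≡ 100^2 = 10000 ≡ 57 (mod 163)
10^8 = (10^4)^2 ≡ 57^2 = 3249 ≡ 152 (mod 163)
10^13 = 10^8 · 10^4 · 10^1 ≡ 152 · 57 · 10 ≡ 87 (mod 163).
So M = 87. Jonas computes K = M^11 mod 163.
87^1 ≡ 87 (mod 163)
87^2 = (87^1)^2 ≡ 87^2 = 7569 ≡ 71 (mod 163)
87^4 = (87^2)^2 ≡ 71^2 = 5041 ≡ 151 (mod 163)
87^8 = (87^4)^2 ≡ 151^2 = 22801 ≡ 144 (mod 163)
87^11 = 87^8 · 87^2 · 87^1 ≡ 144 · 71 · 87 ≡ 160 (mod 163).

160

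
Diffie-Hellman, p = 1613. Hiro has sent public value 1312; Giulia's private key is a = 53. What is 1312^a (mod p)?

516

Shared key K = 1312^53 mod 1613.
1312^1 ≡ 1312 (mod 1613)
1312^2 = (1312^1)^2 ≡ 1312^2 = 1721344 ≡ 273 (mod 1613)
1312^4 = (1312^2)^2 ≡ 273^2 = 74529 ≡ 331 (mod 1613)
1312^8 = (1312^4)^2 ≡ 331^2 = 109561 ≡ 1490 (mod 1613)
1312^16 = (1312^8)^2 ≡ 1490^2 = 2220100 ≡ 612 (mod 1613)
1312^32 = (1312^16)^2 ≡ 612^2 = 374544 ≡ 328 (mod 1613)
1312^53 = 1312^32 · 1312^16 · 1312^4 · 1312^1 ≡ 328 · 612 · 331 · 1312 ≡ 516 (mod 1613).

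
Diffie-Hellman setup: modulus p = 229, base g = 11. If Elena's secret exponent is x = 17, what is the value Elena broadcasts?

176

Public value = 11^{17} \pmod{229}.
11^1 ≡ 11 (mod 229)
11^2 = (11^1)^2 ≡ 11^2 = 121 ≡ 121 (mod 229)
11^4 = (11^2)^2 ≡ 121^2 = 14641 ≡ 214 (mod 229)
11^8 = (11^4)^2 ≡ 214^2 = 45796 ≡ 225 (mod 229)
11^16 = (11^8)^2 ≡ 225^2 = 50625 ≡ 16 (mod 229)
11^17 = 11^16 · 11^1 ≡ 16 · 11 ≡ 176 (mod 229).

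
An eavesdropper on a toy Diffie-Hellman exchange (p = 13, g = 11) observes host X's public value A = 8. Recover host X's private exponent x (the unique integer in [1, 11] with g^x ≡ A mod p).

9

Try successive powers of 11 modulo 13:
11^1 ≡ 11
11^2 ≡ 4
11^3 ≡ 5
11^4 ≡ 3
11^5 ≡ 7
11^6 ≡ 12
11^7 ≡ 2
11^8 ≡ 9
11^9 ≡ 8
Found: x = 9.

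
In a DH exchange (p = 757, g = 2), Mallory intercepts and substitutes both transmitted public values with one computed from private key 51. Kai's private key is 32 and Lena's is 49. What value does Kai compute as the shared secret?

237

Kai receives Mallory's public value M = 2^51 mod 757 instead of the honest one.
2^1 ≡ 2 (mod 757)
2^2 = (2^1)^2 ≡ 2^2 = 4 ≡ 4 (mod 757)
2^4 = (2^2)^2 ≡ 4^2 = 16 ≡ 16 (mod 757)
2^8 = (2^4)^2 ≡ 16^2 = 256 ≡ 256 (mod 757)
2^16 = (2^8)^2 ≡ 256^2 = 65536 ≡ 434 (mod 757)
2^32 = (2^16)^2 ≡ 434^2 = 188356 ≡ 620 (mod 757)
2^51 = 2^32 · 2^16 · 2^2 · 2^1 ≡ 620 · 434 · 4 · 2 ≡ 489 (mod 757).
So M = 489. Kai computes K = M^32 mod 757.
489^1 ≡ 489 (mod 757)
489^2 = (489^1)^2 ≡ 489^2 = 239121 ≡ 666 (mod 757)
489^4 = (489^2)^2 ≡ 666^2 = 443556 ≡ 711 (mod 757)
489^8 = (489^4)^2 ≡ 711^2 = 505521 ≡ 602 (mod 757)
489^16 = (489^8)^2 ≡ 602^2 = 362404 ≡ 558 (mod 757)
489^32 = (489^16)^2 ≡ 558^2 = 311364 ≡ 237 (mod 757)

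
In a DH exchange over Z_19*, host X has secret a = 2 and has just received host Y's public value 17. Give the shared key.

4

Shared key K = 17^2 mod 19.
17^1 ≡ 17 (mod 19)
17^2 = (17^1)^2 ≡ 17^2 = 289 ≡ 4 (mod 19)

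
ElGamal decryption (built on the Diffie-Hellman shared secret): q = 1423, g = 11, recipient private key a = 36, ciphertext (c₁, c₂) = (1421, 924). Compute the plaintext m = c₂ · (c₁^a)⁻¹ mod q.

Shared mask s = c₁^a mod q = 1421^36 mod 1423.
1421^1 ≡ 1421 (mod 1423)
1421^2 = (1421^1)^2 ≡ 1421^2 = 2019241 ≡ 4 (mod 1423)
1421^4 = (1421^2)^2 ≡ 4^2 = 16 ≡ 16 (mod 1423)
1421^8 = (1421^4)^2 ≡ 16^2 = 256 ≡ 256 (mod 1423)
1421^16 = (1421^8)^2 ≡ 256^2 = 65536 ≡ 78 (mod 1423)
1421^32 = (1421^16)^2 ≡ 78^2 = 6084 ≡ 392 (mod 1423)
1421^36 = 1421^32 · 1421^4 ≡ 392 · 16 ≡ 580 (mod 1423).
So s = 580; s⁻¹ ≡ 817 (mod 1423).
m = c₂ · s⁻¹ mod 1423 = 924 · 817 mod 1423 = 718.

718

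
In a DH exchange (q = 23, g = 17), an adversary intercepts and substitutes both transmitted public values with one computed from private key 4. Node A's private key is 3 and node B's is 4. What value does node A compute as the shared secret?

Node A receives an adversary's public value M = 17^4 mod 23 instead of the honest one.
17^1 ≡ 17 (mod 23)
17^2 = (17^1)^2 ≡ 17^2 = 289 ≡ 13 (mod 23)
17^4 = (17^2)^2 ≡ 13^2 = 169 ≡ 8 (mod 23)
So M = 8. Node A computes K = M^3 mod 23.
8^1 ≡ 8 (mod 23)
8^2 = (8^1)^2 ≡ 8^2 = 64 ≡ 18 (mod 23)
8^3 = 8^2 · 8^1 ≡ 18 · 8 ≡ 6 (mod 23).

6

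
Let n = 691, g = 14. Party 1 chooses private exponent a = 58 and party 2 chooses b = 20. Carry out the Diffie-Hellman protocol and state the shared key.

221

Party 2 sends B = g^b mod n = 14^20 mod 691.
14^1 ≡ 14 (mod 691)
14^2 = (14^1)^2 ≡ 14^2 = 196 ≡ 196 (mod 691)
14^4 = (14^2)^2 ≡ 196^2 = 38416 ≡ 411 (mod 691)
14^8 = (14^4)^2 ≡ 411^2 = 168921 ≡ 317 (mod 691)
14^16 = (14^8)^2 ≡ 317^2 = 100489 ≡ 294 (mod 691)
14^20 = 14^16 · 14^4 ≡ 294 · 411 ≡ 600 (mod 691).
So B = 600. Party 1 then computes K = B^a mod n = 600^58 mod 691.
600^1 ≡ 600 (mod 691)
600^2 = (600^1)^2 ≡ 600^2 = 360000 ≡ 680 (mod 691)
600^4 = (600^2)^2 ≡ 680^2 = 462400 ≡ 121 (mod 691)
600^8 = (600^4)^2 ≡ 121^2 = 14641 ≡ 130 (mod 691)
600^16 = (600^8)^2 ≡ 130^2 = 16900 ≡ 316 (mod 691)
600^32 = (600^16)^2 ≡ 316^2 = 99856 ≡ 352 (mod 691)
600^58 = 600^32 · 600^16 · 600^8 · 600^2 ≡ 352 · 316 · 130 · 680 ≡ 221 (mod 691).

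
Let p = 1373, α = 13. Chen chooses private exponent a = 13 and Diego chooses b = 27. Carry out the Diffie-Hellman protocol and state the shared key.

Chen sends A = α^a mod p = 13^13 mod 1373.
13^1 ≡ 13 (mod 1373)
13^2 = (13^1)^2 ≡ 13^2 = 169 ≡ 169 (mod 1373)
13^4 = (13^2)^2 ≡ 169^2 = 28561 ≡ 1101 (mod 1373)
13^8 = (13^4)^2 ≡ 1101^2 = 1212201 ≡ 1215 (mod 1373)
13^13 = 13^8 · 13^4 · 13^1 ≡ 1215 · 1101 · 13 ≡ 1250 (mod 1373).
So A = 1250. Diego then computes K = A^b mod p = 1250^27 mod 1373.
1250^1 ≡ 1250 (mod 1373)
1250^2 = (1250^1)^2 ≡ 1250^2 = 1562500 ≡ 26 (mod 1373)
1250^4 = (1250^2)^2 ≡ 26^2 = 676 ≡ 676 (mod 1373)
1250^8 = (1250^4)^2 ≡ 676^2 = 456976 ≡ 1140 (mod 1373)
1250^16 = (1250^8)^2 ≡ 1140^2 = 1299600 ≡ 742 (mod 1373)
1250^27 = 1250^16 · 1250^8 · 1250^2 · 1250^1 ≡ 742 · 1140 · 26 · 1250 ≡ 177 (mod 1373).

177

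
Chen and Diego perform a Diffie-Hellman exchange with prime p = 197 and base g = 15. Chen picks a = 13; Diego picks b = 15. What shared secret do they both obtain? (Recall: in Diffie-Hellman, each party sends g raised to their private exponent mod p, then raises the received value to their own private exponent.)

92

Diego sends B = g^b mod p = 15^15 mod 197.
15^1 ≡ 15 (mod 197)
15^2 = (15^1)^2 ≡ 15^2 = 225 ≡ 28 (mod 197)
15^4 = (15^2)^2 ≡ 28^2 = 784 ≡ 193 (mod 197)
15^8 = (15^4)^2 ≡ 193^2 = 37249 ≡ 16 (mod 197)
15^15 = 15^8 · 15^4 · 15^2 · 15^1 ≡ 16 · 193 · 28 · 15 ≡ 109 (mod 197).
So B = 109. Chen then computes K = B^a mod p = 109^13 mod 197.
109^1 ≡ 109 (mod 197)
109^2 = (109^1)^2 ≡ 109^2 = 11881 ≡ 61 (mod 197)
109^4 = (109^2)^2 ≡ 61^2 = 3721 ≡ 175 (mod 197)
109^8 = (109^4)^2 ≡ 175^2 = 30625 ≡ 90 (mod 197)
109^13 = 109^8 · 109^4 · 109^1 ≡ 90 · 175 · 109 ≡ 92 (mod 197).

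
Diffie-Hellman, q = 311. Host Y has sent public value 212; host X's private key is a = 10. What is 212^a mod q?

Shared key K = 212^10 mod 311.
212^1 ≡ 212 (mod 311)
212^2 = (212^1)^2 ≡ 212^2 = 44944 ≡ 160 (mod 311)
212^4 = (212^2)^2 ≡ 160^2 = 25600 ≡ 98 (mod 311)
212^8 = (212^4)^2 ≡ 98^2 = 9604 ≡ 274 (mod 311)
212^10 = 212^8 · 212^2 ≡ 274 · 160 ≡ 300 (mod 311).

300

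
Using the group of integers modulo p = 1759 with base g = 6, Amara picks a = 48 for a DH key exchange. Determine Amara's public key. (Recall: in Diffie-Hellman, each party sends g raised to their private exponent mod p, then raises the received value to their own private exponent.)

1425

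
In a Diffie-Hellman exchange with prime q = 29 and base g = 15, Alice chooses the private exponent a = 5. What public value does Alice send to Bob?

10

Public value = 15^{5} \pmod{29}.
15^1 ≡ 15 (mod 29)
15^2 = (15^1)^2 ≡ 15^2 = 225 ≡ 22 (mod 29)
15^4 = (15^2)^2 ≡ 22^2 = 484 ≡ 20 (mod 29)
15^5 = 15^4 · 15^1 ≡ 20 · 15 ≡ 10 (mod 29).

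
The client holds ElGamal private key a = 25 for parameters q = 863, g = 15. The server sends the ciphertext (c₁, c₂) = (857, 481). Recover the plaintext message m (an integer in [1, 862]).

429

Shared mask s = c₁^a mod q = 857^25 mod 863.
857^1 ≡ 857 (mod 863)
857^2 = (857^1)^2 ≡ 857^2 = 734449 ≡ 36 (mod 863)
857^4 = (857^2)^2 ≡ 36^2 = 1296 ≡ 433 (mod 863)
857^8 = (857^4)^2 ≡ 433^2 = 187489 ≡ 218 (mod 863)
857^16 = (857^8)^2 ≡ 218^2 = 47524 ≡ 59 (mod 863)
857^25 = 857^16 · 857^8 · 857^1 ≡ 59 · 218 · 857 ≡ 498 (mod 863).
So s = 498; s⁻¹ ≡ 584 (mod 863).
m = c₂ · s⁻¹ mod 863 = 481 · 584 mod 863 = 429.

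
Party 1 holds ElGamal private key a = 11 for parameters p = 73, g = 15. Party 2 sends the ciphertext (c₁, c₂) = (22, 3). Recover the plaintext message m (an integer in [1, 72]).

7

Shared mask s = c₁^a mod p = 22^11 mod 73.
22^1 ≡ 22 (mod 73)
22^2 = (22^1)^2 ≡ 22^2 = 484 ≡ 46 (mod 73)
22^4 = (22^2)^2 ≡ 46^2 = 2116 ≡ 72 (mod 73)
22^8 = (22^4)^2 ≡ 72^2 = 5184 ≡ 1 (mod 73)
22^11 = 22^8 · 22^2 · 22^1 ≡ 1 · 46 · 22 ≡ 63 (mod 73).
So s = 63; s⁻¹ ≡ 51 (mod 73).
m = c₂ · s⁻¹ mod 73 = 3 · 51 mod 73 = 7.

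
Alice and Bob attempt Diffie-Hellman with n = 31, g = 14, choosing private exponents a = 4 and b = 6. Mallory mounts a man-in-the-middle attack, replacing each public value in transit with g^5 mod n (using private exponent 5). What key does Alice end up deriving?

Alice receives Mallory's public value M = 14^5 mod 31 instead of the honest one.
14^1 ≡ 14 (mod 31)
14^2 = (14^1)^2 ≡ 14^2 = 196 ≡ 10 (mod 31)
14^4 = (14^2)^2 ≡ 10^2 = 100 ≡ 7 (mod 31)
14^5 = 14^4 · 14^1 ≡ 7 · 14 ≡ 5 (mod 31).
So M = 5. Alice computes K = M^4 mod 31.
5^1 ≡ 5 (mod 31)
5^2 = (5^1)^2 ≡ 5^2 = 25 ≡ 25 (mod 31)
5^4 = (5^2)^2 ≡ 25^2 = 625 ≡ 5 (mod 31)

5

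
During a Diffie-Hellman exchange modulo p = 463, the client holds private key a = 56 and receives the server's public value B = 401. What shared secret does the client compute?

Shared key K = 401^56 mod 463.
401^1 ≡ 401 (mod 463)
401^2 = (401^1)^2 ≡ 401^2 = 160801 ≡ 140 (mod 463)
401^4 = (401^2)^2 ≡ 140^2 = 19600 ≡ 154 (mod 463)
401^8 = (401^4)^2 ≡ 154^2 = 23716 ≡ 103 (mod 463)
401^16 = (401^8)^2 ≡ 103^2 = 10609 ≡ 423 (mod 463)
401^32 = (401^16)^2 ≡ 423^2 = 178929 ≡ 211 (mod 463)
401^56 = 401^32 · 401^16 · 401^8 ≡ 211 · 423 · 103 ≡ 194 (mod 463).

194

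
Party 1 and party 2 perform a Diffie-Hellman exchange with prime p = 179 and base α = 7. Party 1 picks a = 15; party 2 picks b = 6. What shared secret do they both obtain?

172

Party 2 sends B = α^b mod p = 7^6 mod 179.
7^1 ≡ 7 (mod 179)
7^2 = (7^1)^2 ≡ 7^2 = 49 ≡ 49 (mod 179)
7^4 = (7^2)^2 ≡ 49^2 = 2401 ≡ 74 (mod 179)
7^6 = 7^4 · 7^2 ≡ 74 · 49 ≡ 46 (mod 179).
So B = 46. Party 1 then computes K = B^a mod p = 46^15 mod 179.
46^1 ≡ 46 (mod 179)
46^2 = (46^1)^2 ≡ 46^2 = 2116 ≡ 147 (mod 179)
46^4 = (46^2)^2 ≡ 147^2 = 21609 ≡ 129 (mod 179)
46^8 = (46^4)^2 ≡ 129^2 = 16641 ≡ 173 (mod 179)
46^15 = 46^8 · 46^4 · 46^2 · 46^1 ≡ 173 · 129 · 147 · 46 ≡ 172 (mod 179).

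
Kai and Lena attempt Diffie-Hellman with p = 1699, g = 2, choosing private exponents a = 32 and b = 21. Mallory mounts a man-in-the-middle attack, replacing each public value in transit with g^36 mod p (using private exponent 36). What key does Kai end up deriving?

Kai receives Mallory's public value M = 2^36 mod 1699 instead of the honest one.
2^1 ≡ 2 (mod 1699)
2^2 = (2^1)^2 ≡ 2^2 = 4 ≡ 4 (mod 1699)
2^4 = (2^2)^2 ≡ 4^2 = 16 ≡ 16 (mod 1699)
2^8 = (2^4)^2 ≡ 16^2 = 256 ≡ 256 (mod 1699)
2^16 = (2^8)^2 ≡ 256^2 = 65536 ≡ 974 (mod 1699)
2^32 = (2^16)^2 ≡ 974^2 = 948676 ≡ 634 (mod 1699)
2^36 = 2^32 · 2^4 ≡ 634 · 16 ≡ 1649 (mod 1699).
So M = 1649. Kai computes K = M^32 mod 1699.
1649^1 ≡ 1649 (mod 1699)
1649^2 = (1649^1)^2 ≡ 1649^2 = 2719201 ≡ 801 (mod 1699)
1649^4 = (1649^2)^2 ≡ 801^2 = 641601 ≡ 1078 (mod 1699)
1649^8 = (1649^4)^2 ≡ 1078^2 = 1162084 ≡ 1667 (mod 1699)
1649^16 = (1649^8)^2 ≡ 1667^2 = 2778889 ≡ 1024 (mod 1699)
1649^32 = (1649^16)^2 ≡ 1024^2 = 1048576 ≡ 293 (mod 1699)

293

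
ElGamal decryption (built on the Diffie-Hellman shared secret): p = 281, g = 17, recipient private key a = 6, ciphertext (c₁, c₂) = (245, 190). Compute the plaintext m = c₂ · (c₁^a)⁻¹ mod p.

30

Shared mask s = c₁^a mod p = 245^6 mod 281.
245^1 ≡ 245 (mod 281)
245^2 = (245^1)^2 ≡ 245^2 = 60025 ≡ 172 (mod 281)
245^4 = (245^2)^2 ≡ 172^2 = 29584 ≡ 79 (mod 281)
245^6 = 245^4 · 245^2 ≡ 79 · 172 ≡ 100 (mod 281).
So s = 100; s⁻¹ ≡ 222 (mod 281).
m = c₂ · s⁻¹ mod 281 = 190 · 222 mod 281 = 30.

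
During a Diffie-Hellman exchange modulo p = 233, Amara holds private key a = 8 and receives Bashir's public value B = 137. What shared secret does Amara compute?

51

Shared key K = 137^8 mod 233.
137^1 ≡ 137 (mod 233)
137^2 = (137^1)^2 ≡ 137^2 = 18769 ≡ 129 (mod 233)
137^4 = (137^2)^2 ≡ 129^2 = 16641 ≡ 98 (mod 233)
137^8 = (137^4)^2 ≡ 98^2 = 9604 ≡ 51 (mod 233)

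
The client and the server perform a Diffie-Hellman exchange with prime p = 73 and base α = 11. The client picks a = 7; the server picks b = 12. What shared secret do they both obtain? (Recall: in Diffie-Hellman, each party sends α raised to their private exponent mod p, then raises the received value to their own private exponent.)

9

The server sends B = α^b mod p = 11^12 mod 73.
11^1 ≡ 11 (mod 73)
11^2 = (11^1)^2 ≡ 11^2 = 121 ≡ 48 (mod 73)
11^4 = (11^2)^2 ≡ 48^2 = 2304 ≡ 41 (mod 73)
11^8 = (11^4)^2 ≡ 41^2 = 1681 ≡ 2 (mod 73)
11^12 = 11^8 · 11^4 ≡ 2 · 41 ≡ 9 (mod 73).
So B = 9. The client then computes K = B^a mod p = 9^7 mod 73.
9^1 ≡ 9 (mod 73)
9^2 = (9^1)^2 ≡ 9^2 = 81 ≡ 8 (mod 73)
9^4 = (9^2)^2 ≡ 8^2 = 64 ≡ 64 (mod 73)
9^7 = 9^4 · 9^2 · 9^1 ≡ 64 · 8 · 9 ≡ 9 (mod 73).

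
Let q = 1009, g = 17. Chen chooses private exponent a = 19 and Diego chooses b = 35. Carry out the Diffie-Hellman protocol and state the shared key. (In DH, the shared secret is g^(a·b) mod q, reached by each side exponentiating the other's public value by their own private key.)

Chen sends A = g^a mod q = 17^19 mod 1009.
17^1 ≡ 17 (mod 1009)
17^2 = (17^1)^2 ≡ 17^2 = 289 ≡ 289 (mod 1009)
17^4 = (17^2)^2 ≡ 289^2 = 83521 ≡ 783 (mod 1009)
17^8 = (17^4)^2 ≡ 783^2 = 613089 ≡ 626 (mod 1009)
17^16 = (17^8)^2 ≡ 626^2 = 391876 ≡ 384 (mod 1009)
17^19 = 17^16 · 17^2 · 17^1 ≡ 384 · 289 · 17 ≡ 771 (mod 1009).
So A = 771. Diego then computes K = A^b mod q = 771^35 mod 1009.
771^1 ≡ 771 (mod 1009)
771^2 = (771^1)^2 ≡ 771^2 = 594441 ≡ 140 (mod 1009)
771^4 = (771^2)^2 ≡ 140^2 = 19600 ≡ 429 (mod 1009)
771^8 = (771^4)^2 ≡ 429^2 = 184041 ≡ 403 (mod 1009)
771^16 = (771^8)^2 ≡ 403^2 = 162409 ≡ 969 (mod 1009)
771^32 = (771^16)^2 ≡ 969^2 = 938961 ≡ 591 (mod 1009)
771^35 = 771^32 · 771^2 · 771^1 ≡ 591 · 140 · 771 ≡ 533 (mod 1009).

533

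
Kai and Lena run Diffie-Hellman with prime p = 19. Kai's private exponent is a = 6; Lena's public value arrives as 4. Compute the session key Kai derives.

Shared key K = 4^6 mod 19.
4^1 ≡ 4 (mod 19)
4^2 = (4^1)^2 ≡ 4^2 = 16 ≡ 16 (mod 19)
4^4 = (4^2)^2 ≡ 16^2 = 256 ≡ 9 (mod 19)
4^6 = 4^4 · 4^2 ≡ 9 · 16 ≡ 11 (mod 19).

11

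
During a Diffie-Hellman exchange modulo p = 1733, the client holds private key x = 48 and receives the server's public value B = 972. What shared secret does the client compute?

59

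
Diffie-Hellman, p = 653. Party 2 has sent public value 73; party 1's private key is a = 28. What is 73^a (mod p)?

340

Shared key K = 73^28 mod 653.
73^1 ≡ 73 (mod 653)
73^2 = (73^1)^2 ≡ 73^2 = 5329 ≡ 105 (mod 653)
73^4 = (73^2)^2 ≡ 105^2 = 11025 ≡ 577 (mod 653)
73^8 = (73^4)^2 ≡ 577^2 = 332929 ≡ 552 (mod 653)
73^16 = (73^8)^2 ≡ 552^2 = 304704 ≡ 406 (mod 653)
73^28 = 73^16 · 73^8 · 73^4 ≡ 406 · 552 · 577 ≡ 340 (mod 653).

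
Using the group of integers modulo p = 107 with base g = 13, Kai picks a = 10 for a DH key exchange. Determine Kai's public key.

9

Public value = 13^10 (mod 107).
13^1 ≡ 13 (mod 107)
13^2 = (13^1)^2 ≡ 13^2 = 169 ≡ 62 (mod 107)
13^4 = (13^2)^2 ≡ 62^2 = 3844 ≡ 99 (mod 107)
13^8 = (13^4)^2 ≡ 99^2 = 9801 ≡ 64 (mod 107)
13^10 = 13^8 · 13^2 ≡ 64 · 62 ≡ 9 (mod 107).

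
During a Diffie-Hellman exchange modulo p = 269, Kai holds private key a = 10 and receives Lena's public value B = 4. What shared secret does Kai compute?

14

Shared key K = 4^10 mod 269.
4^1 ≡ 4 (mod 269)
4^2 = (4^1)^2 ≡ 4^2 = 16 ≡ 16 (mod 269)
4^4 = (4^2)^2 ≡ 16^2 = 256 ≡ 256 (mod 269)
4^8 = (4^4)^2 ≡ 256^2 = 65536 ≡ 169 (mod 269)
4^10 = 4^8 · 4^2 ≡ 169 · 16 ≡ 14 (mod 269).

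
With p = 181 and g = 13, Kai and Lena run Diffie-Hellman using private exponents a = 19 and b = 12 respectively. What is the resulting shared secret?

25

Kai sends A = g^a mod p = 13^19 mod 181.
13^1 ≡ 13 (mod 181)
13^2 = (13^1)^2 ≡ 13^2 = 169 ≡ 169 (mod 181)
13^4 = (13^2)^2 ≡ 169^2 = 28561 ≡ 144 (mod 181)
13^8 = (13^4)^2 ≡ 144^2 = 20736 ≡ 102 (mod 181)
13^16 = (13^8)^2 ≡ 102^2 = 10404 ≡ 87 (mod 181)
13^19 = 13^16 · 13^2 · 13^1 ≡ 87 · 169 · 13 ≡ 3 (mod 181).
So A = 3. Lena then computes K = A^b mod p = 3^12 mod 181.
3^1 ≡ 3 (mod 181)
3^2 = (3^1)^2 ≡ 3^2 = 9 ≡ 9 (mod 181)
3^4 = (3^2)^2 ≡ 9^2 = 81 ≡ 81 (mod 181)
3^8 = (3^4)^2 ≡ 81^2 = 6561 ≡ 45 (mod 181)
3^12 = 3^8 · 3^4 ≡ 45 · 81 ≡ 25 (mod 181).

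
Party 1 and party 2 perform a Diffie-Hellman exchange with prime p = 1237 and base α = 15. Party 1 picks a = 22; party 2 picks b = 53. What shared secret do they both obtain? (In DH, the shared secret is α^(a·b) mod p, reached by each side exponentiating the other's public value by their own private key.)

Party 2 sends B = α^b mod p = 15^53 mod 1237.
15^1 ≡ 15 (mod 1237)
15^2 = (15^1)^2 ≡ 15^2 = 225 ≡ 225 (mod 1237)
15^4 = (15^2)^2 ≡ 225^2 = 50625 ≡ 1145 (mod 1237)
15^8 = (15^4)^2 ≡ 1145^2 = 1311025 ≡ 1042 (mod 1237)
15^16 = (15^8)^2 ≡ 1042^2 = 1085764 ≡ 915 (mod 1237)
15^32 = (15^16)^2 ≡ 915^2 = 837225 ≡ 1013 (mod 1237)
15^53 = 15^32 · 15^16 · 15^4 · 15^1 ≡ 1013 · 915 · 1145 · 15 ≡ 1039 (mod 1237).
So B = 1039. Party 1 then computes K = B^a mod p = 1039^22 mod 1237.
1039^1 ≡ 1039 (mod 1237)
1039^2 = (1039^1)^2 ≡ 1039^2 = 1079521 ≡ 857 (mod 1237)
1039^4 = (1039^2)^2 ≡ 857^2 = 734449 ≡ 908 (mod 1237)
1039^8 = (1039^4)^2 ≡ 908^2 = 824464 ≡ 622 (mod 1237)
1039^16 = (1039^8)^2 ≡ 622^2 = 386884 ≡ 940 (mod 1237)
1039^22 = 1039^16 · 1039^4 · 1039^2 ≡ 940 · 908 · 857 ≡ 89 (mod 1237).

89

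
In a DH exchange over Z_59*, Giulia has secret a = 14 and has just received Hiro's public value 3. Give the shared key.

16

Shared key K = 3^14 mod 59.
3^1 ≡ 3 (mod 59)
3^2 = (3^1)^2 ≡ 3^2 = 9 ≡ 9 (mod 59)
3^4 = (3^2)^2 ≡ 9^2 = 81 ≡ 22 (mod 59)
3^8 = (3^4)^2 ≡ 22^2 = 484 ≡ 12 (mod 59)
3^14 = 3^8 · 3^4 · 3^2 ≡ 12 · 22 · 9 ≡ 16 (mod 59).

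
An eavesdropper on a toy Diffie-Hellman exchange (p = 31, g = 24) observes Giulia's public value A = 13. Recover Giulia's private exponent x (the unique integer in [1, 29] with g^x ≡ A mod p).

17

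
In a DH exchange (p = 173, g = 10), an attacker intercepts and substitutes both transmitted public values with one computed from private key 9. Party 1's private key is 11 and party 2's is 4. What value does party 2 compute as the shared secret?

Party 2 receives an attacker's public value M = 10^9 mod 173 instead of the honest one.
10^1 ≡ 10 (mod 173)
10^2 = (10^1)^2 ≡ 10^2 = 100 ≡ 100 (mod 173)
10^4 = (10^2)^2 ≡ 100^2 = 10000 ≡ 139 (mod 173)
10^8 = (10^4)^2 ≡ 139^2 = 19321 ≡ 118 (mod 173)
10^9 = 10^8 · 10^1 ≡ 118 · 10 ≡ 142 (mod 173).
So M = 142. Party 2 computes K = M^4 mod 173.
142^1 ≡ 142 (mod 173)
142^2 = (142^1)^2 ≡ 142^2 = 20164 ≡ 96 (mod 173)
142^4 = (142^2)^2 ≡ 96^2 = 9216 ≡ 47 (mod 173)

47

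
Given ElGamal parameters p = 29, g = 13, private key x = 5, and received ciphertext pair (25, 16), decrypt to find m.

24

Shared mask s = c₁^x mod p = 25^5 mod 29.
25^1 ≡ 25 (mod 29)
25^2 = (25^1)^2 ≡ 25^2 = 625 ≡ 16 (mod 29)
25^4 = (25^2)^2 ≡ 16^2 = 256 ≡ 24 (mod 29)
25^5 = 25^4 · 25^1 ≡ 24 · 25 ≡ 20 (mod 29).
So s = 20; s⁻¹ ≡ 16 (mod 29).
m = c₂ · s⁻¹ mod 29 = 16 · 16 mod 29 = 24.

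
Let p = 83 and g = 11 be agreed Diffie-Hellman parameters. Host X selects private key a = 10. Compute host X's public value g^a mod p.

48

Public value = 11^10 mod 83.
11^1 ≡ 11 (mod 83)
11^2 = (11^1)^2 ≡ 11^2 = 121 ≡ 38 (mod 83)
11^4 = (11^2)^2 ≡ 38^2 = 1444 ≡ 33 (mod 83)
11^8 = (11^4)^2 ≡ 33^2 = 1089 ≡ 10 (mod 83)
11^10 = 11^8 · 11^2 ≡ 10 · 38 ≡ 48 (mod 83).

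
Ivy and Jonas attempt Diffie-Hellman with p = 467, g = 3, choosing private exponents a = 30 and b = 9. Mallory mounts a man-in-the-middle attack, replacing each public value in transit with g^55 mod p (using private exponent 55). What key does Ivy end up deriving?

273

Ivy receives Mallory's public value M = 3^55 mod 467 instead of the honest one.
3^1 ≡ 3 (mod 467)
3^2 = (3^1)^2 ≡ 3^2 = 9 ≡ 9 (mod 467)
3^4 = (3^2)^2 ≡ 9^2 = 81 ≡ 81 (mod 467)
3^8 = (3^4)^2 ≡ 81^2 = 6561 ≡ 23 (mod 467)
3^16 = (3^8)^2 ≡ 23^2 = 529 ≡ 62 (mod 467)
3^32 = (3^16)^2 ≡ 62^2 = 3844 ≡ 108 (mod 467)
3^55 = 3^32 · 3^16 · 3^4 · 3^2 · 3^1 ≡ 108 · 62 · 81 · 9 · 3 ≡ 433 (mod 467).
So M = 433. Ivy computes K = M^30 mod 467.
433^1 ≡ 433 (mod 467)
433^2 = (433^1)^2 ≡ 433^2 = 187489 ≡ 222 (mod 467)
433^4 = (433^2)^2 ≡ 222^2 = 49284 ≡ 249 (mod 467)
433^8 = (433^4)^2 ≡ 249^2 = 62001 ≡ 357 (mod 467)
433^16 = (433^8)^2 ≡ 357^2 = 127449 ≡ 425 (mod 467)
433^30 = 433^16 · 433^8 · 433^4 · 433^2 ≡ 425 · 357 · 249 · 222 ≡ 273 (mod 467).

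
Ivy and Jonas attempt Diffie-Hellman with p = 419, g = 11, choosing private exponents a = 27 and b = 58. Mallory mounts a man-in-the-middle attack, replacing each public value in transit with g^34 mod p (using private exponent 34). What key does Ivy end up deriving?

25

Ivy receives Mallory's public value M = 11^34 mod 419 instead of the honest one.
11^1 ≡ 11 (mod 419)
11^2 = (11^1)^2 ≡ 11^2 = 121 ≡ 121 (mod 419)
11^4 = (11^2)^2 ≡ 121^2 = 14641 ≡ 395 (mod 419)
11^8 = (11^4)^2 ≡ 395^2 = 156025 ≡ 157 (mod 419)
11^16 = (11^8)^2 ≡ 157^2 = 24649 ≡ 347 (mod 419)
11^32 = (11^16)^2 ≡ 347^2 = 120409 ≡ 156 (mod 419)
11^34 = 11^32 · 11^2 ≡ 156 · 121 ≡ 21 (mod 419).
So M = 21. Ivy computes K = M^27 mod 419.
21^1 ≡ 21 (mod 419)
21^2 = (21^1)^2 ≡ 21^2 = 441 ≡ 22 (mod 419)
21^4 = (21^2)^2 ≡ 22^2 = 484 ≡ 65 (mod 419)
21^8 = (21^4)^2 ≡ 65^2 = 4225 ≡ 35 (mod 419)
21^16 = (21^8)^2 ≡ 35^2 = 1225 ≡ 387 (mod 419)
21^27 = 21^16 · 21^8 · 21^2 · 21^1 ≡ 387 · 35 · 22 · 21 ≡ 25 (mod 419).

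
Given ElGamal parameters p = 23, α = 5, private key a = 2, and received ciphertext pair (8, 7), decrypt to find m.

17

Shared mask s = c₁^a mod p = 8^2 mod 23.
8^1 ≡ 8 (mod 23)
8^2 = (8^1)^2 ≡ 8^2 = 64 ≡ 18 (mod 23)
So s = 18; s⁻¹ ≡ 9 (mod 23).
m = c₂ · s⁻¹ mod 23 = 7 · 9 mod 23 = 17.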